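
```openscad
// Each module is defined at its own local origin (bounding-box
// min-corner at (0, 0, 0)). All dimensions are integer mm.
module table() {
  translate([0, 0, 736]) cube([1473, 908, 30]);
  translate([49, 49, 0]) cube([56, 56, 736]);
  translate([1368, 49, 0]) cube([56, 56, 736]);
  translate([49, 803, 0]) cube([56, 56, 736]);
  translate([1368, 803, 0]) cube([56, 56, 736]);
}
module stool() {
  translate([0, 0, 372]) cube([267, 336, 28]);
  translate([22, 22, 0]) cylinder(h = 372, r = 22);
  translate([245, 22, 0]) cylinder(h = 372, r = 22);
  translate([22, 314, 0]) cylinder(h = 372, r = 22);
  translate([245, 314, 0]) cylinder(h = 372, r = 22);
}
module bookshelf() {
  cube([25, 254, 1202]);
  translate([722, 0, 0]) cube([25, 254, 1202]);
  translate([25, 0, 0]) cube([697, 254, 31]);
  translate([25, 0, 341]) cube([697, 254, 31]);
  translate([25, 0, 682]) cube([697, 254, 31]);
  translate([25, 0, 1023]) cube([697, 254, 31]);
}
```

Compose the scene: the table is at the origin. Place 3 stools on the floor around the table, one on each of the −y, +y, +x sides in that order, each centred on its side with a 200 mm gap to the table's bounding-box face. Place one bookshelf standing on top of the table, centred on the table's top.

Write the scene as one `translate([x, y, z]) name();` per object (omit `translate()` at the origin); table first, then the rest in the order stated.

table();
translate([603, -536, 0]) stool();
translate([603, 1108, 0]) stool();
translate([1673, 286, 0]) stool();
translate([363, 327, 766]) bookshelf();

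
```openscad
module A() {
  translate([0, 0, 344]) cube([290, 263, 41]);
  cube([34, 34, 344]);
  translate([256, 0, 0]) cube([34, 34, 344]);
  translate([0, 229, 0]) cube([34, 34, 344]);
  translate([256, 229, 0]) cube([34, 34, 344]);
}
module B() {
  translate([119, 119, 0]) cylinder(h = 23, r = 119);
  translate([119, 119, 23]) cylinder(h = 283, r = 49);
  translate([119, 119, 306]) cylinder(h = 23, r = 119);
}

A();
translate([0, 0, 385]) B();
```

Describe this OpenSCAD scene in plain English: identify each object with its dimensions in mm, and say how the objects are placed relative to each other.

A is a four-legged stool. The seat is 290×263 mm, 41 mm thick, top at z = 385 mm. It stands on four square legs, each 34×34 mm in cross-section, from z = 0 to the seat underside, each flush with a corner of the seat.

B is a spool: two coaxial disc flanges of radius 119 mm and thickness 23 mm, joined by a core cylinder of radius 49 mm and height 283 mm. The lower flange rests on z = 0 and the three cylinders share a vertical axis.

The spool is on top of the stool.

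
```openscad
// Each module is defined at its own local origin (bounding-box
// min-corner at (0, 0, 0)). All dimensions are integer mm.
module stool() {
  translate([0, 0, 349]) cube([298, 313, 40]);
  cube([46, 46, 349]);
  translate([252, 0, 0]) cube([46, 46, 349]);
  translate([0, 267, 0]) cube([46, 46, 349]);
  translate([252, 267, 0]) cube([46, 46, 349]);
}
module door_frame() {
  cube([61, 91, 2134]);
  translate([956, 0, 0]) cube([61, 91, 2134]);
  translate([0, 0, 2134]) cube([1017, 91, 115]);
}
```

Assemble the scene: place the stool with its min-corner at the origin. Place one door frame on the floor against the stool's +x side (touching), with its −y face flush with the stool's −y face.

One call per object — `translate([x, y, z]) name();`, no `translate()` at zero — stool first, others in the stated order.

stool();
translate([298, 0, 0]) door_frame();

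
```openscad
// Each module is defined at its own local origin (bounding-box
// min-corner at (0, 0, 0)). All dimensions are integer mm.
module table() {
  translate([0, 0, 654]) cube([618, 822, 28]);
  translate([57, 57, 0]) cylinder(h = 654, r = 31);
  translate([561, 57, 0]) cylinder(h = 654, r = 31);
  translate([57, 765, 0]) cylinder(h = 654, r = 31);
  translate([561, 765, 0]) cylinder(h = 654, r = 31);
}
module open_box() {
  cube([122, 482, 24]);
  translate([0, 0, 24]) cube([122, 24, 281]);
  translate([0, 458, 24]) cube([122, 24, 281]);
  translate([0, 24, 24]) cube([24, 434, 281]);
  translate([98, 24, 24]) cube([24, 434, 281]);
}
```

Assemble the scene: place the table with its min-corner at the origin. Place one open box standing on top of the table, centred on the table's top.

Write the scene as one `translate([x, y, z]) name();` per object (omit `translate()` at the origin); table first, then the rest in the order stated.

table();
translate([248, 170, 682]) open_box();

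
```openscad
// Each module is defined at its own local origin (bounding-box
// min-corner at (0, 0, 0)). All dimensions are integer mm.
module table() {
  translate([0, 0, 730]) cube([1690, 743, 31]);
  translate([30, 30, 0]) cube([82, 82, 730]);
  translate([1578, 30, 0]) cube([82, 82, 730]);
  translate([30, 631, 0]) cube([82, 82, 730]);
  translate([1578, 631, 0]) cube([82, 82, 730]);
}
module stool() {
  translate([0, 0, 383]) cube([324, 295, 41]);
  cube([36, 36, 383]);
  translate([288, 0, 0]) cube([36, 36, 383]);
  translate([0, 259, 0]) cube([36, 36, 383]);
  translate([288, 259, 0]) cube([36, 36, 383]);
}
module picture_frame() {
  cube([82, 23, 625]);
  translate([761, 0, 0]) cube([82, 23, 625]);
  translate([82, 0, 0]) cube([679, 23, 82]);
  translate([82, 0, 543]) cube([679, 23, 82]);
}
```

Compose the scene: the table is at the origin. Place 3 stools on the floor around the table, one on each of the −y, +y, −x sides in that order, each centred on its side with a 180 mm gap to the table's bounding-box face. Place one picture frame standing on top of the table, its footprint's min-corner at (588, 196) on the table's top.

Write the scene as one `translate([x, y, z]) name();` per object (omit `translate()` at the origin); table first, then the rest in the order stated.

table();
translate([683, -475, 0]) stool();
translate([683, 923, 0]) stool();
translate([-504, 224, 0]) stool();
translate([588, 196, 761]) picture_frame();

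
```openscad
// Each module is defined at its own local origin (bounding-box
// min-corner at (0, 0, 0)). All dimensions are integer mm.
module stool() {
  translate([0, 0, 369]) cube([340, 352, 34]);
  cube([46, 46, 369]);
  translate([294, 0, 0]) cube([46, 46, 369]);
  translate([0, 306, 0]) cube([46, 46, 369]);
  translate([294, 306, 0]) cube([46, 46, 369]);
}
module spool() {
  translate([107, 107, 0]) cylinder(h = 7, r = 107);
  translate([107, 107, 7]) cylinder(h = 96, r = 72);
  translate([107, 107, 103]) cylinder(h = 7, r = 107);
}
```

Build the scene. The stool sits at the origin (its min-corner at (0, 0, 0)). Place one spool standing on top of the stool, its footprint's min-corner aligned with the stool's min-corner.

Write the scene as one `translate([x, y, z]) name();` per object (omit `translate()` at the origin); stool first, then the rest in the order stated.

stool();
translate([0, 0, 403]) spool();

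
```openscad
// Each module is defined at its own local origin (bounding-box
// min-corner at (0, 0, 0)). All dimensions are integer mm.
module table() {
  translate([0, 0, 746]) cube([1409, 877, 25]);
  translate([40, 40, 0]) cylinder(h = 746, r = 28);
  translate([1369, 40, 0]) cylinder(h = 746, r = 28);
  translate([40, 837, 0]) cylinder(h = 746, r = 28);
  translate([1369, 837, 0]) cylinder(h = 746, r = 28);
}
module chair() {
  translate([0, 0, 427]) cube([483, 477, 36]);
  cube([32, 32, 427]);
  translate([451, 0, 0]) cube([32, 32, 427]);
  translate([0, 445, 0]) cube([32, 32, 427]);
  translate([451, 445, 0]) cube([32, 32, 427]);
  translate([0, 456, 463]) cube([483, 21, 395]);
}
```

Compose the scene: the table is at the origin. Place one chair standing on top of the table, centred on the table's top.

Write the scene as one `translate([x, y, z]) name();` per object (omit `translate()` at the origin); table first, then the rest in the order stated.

table();
translate([463, 200, 771]) chair();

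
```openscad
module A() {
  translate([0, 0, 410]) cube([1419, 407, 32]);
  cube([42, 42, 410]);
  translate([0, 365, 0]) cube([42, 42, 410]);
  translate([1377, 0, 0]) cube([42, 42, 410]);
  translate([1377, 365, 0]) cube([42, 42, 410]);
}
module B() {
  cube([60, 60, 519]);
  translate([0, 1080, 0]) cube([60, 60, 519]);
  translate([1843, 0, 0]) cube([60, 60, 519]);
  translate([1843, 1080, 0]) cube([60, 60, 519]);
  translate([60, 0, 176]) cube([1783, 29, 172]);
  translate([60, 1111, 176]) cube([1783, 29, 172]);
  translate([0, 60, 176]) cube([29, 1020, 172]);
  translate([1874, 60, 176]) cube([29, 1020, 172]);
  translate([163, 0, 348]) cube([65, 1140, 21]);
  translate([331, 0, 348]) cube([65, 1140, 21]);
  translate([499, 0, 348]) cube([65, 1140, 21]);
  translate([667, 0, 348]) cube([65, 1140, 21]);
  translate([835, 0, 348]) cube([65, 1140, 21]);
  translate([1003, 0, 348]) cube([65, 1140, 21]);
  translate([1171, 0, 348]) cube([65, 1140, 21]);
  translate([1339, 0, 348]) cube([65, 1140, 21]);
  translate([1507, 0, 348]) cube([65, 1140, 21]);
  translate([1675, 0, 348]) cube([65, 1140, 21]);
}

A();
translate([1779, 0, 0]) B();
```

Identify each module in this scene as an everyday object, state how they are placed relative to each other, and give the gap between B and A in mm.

A is a bench. B is a bed frame. The bed frame is on the floor beside the bench on its +x side. The gap between the bed frame and the bench is 360 mm.

The bed frame's nearest face is 360 mm from the bench's +x face.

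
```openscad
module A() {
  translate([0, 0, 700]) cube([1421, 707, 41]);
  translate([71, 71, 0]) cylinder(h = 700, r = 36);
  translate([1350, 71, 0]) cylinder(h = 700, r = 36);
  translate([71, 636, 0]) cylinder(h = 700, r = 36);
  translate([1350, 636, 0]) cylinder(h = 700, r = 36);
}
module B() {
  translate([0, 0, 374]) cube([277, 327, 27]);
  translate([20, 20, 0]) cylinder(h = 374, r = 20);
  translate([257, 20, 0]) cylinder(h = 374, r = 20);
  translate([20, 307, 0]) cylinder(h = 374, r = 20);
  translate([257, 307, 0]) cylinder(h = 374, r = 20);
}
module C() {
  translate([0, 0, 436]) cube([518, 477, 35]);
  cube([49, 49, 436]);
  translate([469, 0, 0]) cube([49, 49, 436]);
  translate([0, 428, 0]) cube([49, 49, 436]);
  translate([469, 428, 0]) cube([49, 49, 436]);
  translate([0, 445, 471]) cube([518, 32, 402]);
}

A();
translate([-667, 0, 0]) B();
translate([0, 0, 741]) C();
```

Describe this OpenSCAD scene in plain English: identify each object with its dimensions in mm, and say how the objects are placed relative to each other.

A is a rectangular dining table. The top is 1421×707×41 mm with its upper surface at z = 741 mm. It stands on four round legs of 72 mm diameter, each leg's bounding box inset 35 mm from the nearest pair of top edges, running from the floor to the underside of the top.

B is a simple wooden stool: a rectangular seat 277 mm (x) by 327 mm (y), 27 mm thick, top face at z = 401 mm, on four round legs, each 40 mm in diameter. The legs rest on z = 0, each leg's axis is inset half a diameter from the nearest pair of seat edges (so the leg's bounding box is flush with the corner).

C is a chair. The seat is a 518×477×35 mm slab with its top at z = 471 mm, on four 49×49 mm corner legs (flush with the seat edges, standing on z = 0). A flat backrest 32 mm thick, 402 mm tall, spans the full seat width and rises from the seat top along its +y edge, rear face flush with the rear of the seat.

The stool is on the floor beside the table on its −x side. The chair is on top of the table.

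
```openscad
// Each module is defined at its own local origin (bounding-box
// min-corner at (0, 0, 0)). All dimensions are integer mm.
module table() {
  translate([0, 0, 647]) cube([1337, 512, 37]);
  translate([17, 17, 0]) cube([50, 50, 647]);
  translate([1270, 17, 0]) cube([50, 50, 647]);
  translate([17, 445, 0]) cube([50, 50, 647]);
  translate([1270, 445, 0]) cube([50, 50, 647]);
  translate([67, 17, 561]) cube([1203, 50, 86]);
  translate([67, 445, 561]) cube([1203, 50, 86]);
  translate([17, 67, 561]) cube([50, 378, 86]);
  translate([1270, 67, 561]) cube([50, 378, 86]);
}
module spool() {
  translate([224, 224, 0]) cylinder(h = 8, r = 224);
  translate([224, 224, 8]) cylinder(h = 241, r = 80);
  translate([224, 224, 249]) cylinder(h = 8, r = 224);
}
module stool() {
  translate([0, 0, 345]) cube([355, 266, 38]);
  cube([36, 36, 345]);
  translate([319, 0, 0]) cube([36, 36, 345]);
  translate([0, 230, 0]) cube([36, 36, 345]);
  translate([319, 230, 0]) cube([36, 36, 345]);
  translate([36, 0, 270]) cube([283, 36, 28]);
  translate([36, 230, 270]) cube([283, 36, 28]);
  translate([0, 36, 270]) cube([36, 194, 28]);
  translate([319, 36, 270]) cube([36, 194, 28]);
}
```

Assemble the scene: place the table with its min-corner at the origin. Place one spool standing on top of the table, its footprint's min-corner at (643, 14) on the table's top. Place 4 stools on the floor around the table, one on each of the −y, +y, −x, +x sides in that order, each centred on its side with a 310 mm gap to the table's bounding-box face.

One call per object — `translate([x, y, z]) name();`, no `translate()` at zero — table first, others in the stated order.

table();
translate([643, 14, 684]) spool();
translate([491, -576, 0]) stool();
translate([491, 822, 0]) stool();
translate([-665, 123, 0]) stool();
translate([1647, 123, 0]) stool();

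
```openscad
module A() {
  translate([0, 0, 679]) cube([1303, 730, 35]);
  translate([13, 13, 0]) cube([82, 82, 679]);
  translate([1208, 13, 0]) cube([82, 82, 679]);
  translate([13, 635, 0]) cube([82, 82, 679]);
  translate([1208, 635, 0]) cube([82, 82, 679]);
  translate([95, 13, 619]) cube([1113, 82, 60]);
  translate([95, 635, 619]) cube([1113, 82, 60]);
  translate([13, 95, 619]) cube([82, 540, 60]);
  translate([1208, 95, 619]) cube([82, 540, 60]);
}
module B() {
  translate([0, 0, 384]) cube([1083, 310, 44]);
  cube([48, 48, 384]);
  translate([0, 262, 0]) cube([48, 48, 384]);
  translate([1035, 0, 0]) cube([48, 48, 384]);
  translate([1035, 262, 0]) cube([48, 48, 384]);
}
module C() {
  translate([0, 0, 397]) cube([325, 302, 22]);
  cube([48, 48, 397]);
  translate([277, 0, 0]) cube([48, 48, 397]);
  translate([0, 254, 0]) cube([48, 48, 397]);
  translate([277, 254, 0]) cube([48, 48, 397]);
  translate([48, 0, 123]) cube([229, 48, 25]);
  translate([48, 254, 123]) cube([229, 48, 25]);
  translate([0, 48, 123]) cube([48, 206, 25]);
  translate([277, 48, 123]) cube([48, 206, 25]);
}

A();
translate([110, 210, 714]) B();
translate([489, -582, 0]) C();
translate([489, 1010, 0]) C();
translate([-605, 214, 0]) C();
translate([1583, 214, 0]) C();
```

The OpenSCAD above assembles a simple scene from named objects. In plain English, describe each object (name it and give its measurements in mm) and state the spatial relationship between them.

A is a table with a 1303×730 mm rectangular top, 35 mm thick, top surface at z = 714 mm, supported by four 82×82 mm square legs, each inset 13 mm from the nearest pair of top edges, running from the floor. Four apron rails, 82 mm thick and 60 mm tall, run between adjacent legs with their top edges flush with the underside of the top and their outer faces flush with the legs' outer faces.

B is a long wooden bench with a 1083 mm (x) × 310 mm (y) seat, 44 mm thick, its top surface 428 mm above the floor. Four 48 mm square legs at the seat corners, flush with the edges, run from z = 0 to the seat underside.

C is a four-legged stool. The seat is 325×302 mm, 22 mm thick, top at z = 419 mm. It stands on four square legs, each 48×48 mm in cross-section, from z = 0 to the seat underside, each flush with a corner of the seat. Four stretchers, 48 mm wide and 25 mm tall, connect adjacent legs with their undersides at z = 123 mm, each running between the inner faces of the legs it joins and aligned with the legs' outer faces on the other axis.

The bench is on top of the table, centred. Four stools sit around the table at the −y, +y, −x, +x sides.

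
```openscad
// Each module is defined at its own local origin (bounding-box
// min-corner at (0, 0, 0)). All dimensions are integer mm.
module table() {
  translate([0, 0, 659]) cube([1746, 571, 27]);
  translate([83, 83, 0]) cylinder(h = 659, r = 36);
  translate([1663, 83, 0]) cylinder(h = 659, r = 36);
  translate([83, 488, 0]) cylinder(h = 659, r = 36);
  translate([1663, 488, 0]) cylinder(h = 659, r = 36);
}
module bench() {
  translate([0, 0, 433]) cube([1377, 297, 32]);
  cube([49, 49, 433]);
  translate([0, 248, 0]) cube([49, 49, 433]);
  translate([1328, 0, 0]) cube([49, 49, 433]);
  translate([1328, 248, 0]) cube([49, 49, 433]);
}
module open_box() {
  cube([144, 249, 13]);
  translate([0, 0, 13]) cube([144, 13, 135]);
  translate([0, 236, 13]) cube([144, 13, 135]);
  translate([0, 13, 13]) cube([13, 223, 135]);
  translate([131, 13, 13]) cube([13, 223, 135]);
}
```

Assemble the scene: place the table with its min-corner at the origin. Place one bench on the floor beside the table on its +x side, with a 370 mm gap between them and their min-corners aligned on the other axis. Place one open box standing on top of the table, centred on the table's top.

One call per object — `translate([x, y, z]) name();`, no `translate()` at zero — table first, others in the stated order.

table();
translate([2116, 0, 0]) bench();
translate([801, 161, 686]) open_box();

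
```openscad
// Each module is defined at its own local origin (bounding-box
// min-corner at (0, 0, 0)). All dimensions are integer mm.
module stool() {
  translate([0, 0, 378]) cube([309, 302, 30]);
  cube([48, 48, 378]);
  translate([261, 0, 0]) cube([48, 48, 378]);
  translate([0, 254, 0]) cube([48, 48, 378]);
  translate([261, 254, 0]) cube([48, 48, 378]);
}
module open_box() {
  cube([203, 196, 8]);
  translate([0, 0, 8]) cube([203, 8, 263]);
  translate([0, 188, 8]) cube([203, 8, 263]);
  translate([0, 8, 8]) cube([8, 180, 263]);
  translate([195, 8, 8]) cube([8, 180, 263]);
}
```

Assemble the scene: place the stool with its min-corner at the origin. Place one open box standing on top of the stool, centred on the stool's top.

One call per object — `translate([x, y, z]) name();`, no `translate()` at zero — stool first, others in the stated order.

stool();
translate([53, 53, 408]) open_box();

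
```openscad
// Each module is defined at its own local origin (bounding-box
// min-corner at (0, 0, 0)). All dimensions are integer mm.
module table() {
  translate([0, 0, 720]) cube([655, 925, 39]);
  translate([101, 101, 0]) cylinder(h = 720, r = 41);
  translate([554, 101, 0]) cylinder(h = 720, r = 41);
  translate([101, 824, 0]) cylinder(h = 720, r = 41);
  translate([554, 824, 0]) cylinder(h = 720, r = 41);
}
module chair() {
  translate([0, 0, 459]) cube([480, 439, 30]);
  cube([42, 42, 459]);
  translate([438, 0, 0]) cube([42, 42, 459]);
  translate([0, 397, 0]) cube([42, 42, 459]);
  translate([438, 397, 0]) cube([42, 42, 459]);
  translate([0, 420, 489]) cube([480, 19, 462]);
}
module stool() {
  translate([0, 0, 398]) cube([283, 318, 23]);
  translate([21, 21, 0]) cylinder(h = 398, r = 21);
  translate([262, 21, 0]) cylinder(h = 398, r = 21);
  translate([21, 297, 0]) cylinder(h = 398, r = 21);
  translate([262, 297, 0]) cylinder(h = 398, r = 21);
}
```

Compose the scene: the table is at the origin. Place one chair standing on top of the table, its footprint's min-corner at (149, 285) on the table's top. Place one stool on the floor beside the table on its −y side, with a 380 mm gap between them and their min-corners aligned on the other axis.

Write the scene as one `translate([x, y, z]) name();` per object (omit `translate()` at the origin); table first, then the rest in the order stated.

table();
translate([149, 285, 759]) chair();
translate([0, -698, 0]) stool();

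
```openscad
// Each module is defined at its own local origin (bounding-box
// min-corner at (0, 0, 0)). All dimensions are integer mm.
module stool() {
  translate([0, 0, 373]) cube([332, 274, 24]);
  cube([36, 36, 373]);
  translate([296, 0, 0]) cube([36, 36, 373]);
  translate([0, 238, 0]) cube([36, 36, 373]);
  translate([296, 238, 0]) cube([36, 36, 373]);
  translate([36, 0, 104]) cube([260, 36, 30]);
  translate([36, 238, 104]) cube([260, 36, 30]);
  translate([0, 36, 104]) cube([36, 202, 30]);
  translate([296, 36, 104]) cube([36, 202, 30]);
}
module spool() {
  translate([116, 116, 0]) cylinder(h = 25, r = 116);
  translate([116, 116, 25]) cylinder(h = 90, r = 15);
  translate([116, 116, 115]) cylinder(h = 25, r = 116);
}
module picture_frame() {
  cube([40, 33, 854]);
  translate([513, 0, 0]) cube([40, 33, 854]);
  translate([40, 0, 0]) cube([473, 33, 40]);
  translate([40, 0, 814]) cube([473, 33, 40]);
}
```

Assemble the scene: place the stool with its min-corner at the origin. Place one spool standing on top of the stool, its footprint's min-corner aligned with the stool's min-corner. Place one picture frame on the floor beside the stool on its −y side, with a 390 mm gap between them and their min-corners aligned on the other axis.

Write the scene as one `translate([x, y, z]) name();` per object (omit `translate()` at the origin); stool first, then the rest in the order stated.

stool();
translate([0, 0, 397]) spool();
translate([0, -423, 0]) picture_frame();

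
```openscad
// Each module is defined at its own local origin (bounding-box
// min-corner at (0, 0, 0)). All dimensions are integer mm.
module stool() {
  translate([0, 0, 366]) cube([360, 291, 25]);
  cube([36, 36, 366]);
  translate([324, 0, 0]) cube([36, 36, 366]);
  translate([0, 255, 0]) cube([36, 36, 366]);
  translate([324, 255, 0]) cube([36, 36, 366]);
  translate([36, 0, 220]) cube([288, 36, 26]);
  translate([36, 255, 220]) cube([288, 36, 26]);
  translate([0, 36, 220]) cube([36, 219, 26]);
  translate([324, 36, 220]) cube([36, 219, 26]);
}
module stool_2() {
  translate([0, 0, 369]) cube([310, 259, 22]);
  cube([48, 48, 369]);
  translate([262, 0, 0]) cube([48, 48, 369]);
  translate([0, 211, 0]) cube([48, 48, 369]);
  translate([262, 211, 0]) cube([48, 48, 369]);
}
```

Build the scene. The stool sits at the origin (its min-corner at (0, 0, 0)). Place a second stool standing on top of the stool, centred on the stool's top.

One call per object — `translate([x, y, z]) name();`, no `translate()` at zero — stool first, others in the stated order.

stool();
translate([25, 16, 391]) stool_2();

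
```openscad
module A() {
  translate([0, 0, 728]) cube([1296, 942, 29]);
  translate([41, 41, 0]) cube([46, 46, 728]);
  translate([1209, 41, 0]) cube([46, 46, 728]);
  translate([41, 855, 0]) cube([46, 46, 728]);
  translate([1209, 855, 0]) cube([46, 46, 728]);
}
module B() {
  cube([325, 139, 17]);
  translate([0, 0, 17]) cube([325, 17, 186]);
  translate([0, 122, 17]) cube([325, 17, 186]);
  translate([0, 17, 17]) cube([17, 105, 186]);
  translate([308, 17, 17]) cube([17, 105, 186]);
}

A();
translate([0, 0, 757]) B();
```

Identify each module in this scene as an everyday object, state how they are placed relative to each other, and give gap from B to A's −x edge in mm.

A is a table. B is an open box. The open box is on top of the table. The gap from the open box to the table's −x edge is 0 mm.

The open box's min-x is at 0; the table's min-x is 0; gap = 0 mm.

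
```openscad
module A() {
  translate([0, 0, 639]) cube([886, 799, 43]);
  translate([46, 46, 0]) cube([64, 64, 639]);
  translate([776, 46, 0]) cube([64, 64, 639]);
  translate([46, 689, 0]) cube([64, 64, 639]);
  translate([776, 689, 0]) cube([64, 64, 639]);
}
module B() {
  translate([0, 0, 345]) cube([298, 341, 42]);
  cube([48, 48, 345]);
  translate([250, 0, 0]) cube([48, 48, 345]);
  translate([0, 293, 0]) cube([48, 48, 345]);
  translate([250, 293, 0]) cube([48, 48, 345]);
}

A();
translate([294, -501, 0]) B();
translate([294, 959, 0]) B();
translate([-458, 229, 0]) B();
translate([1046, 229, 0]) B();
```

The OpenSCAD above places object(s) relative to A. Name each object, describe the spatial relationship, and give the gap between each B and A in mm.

Each stool's nearest face is 160 mm from the table's bounding box.

A is a table. B is a stool. Four stools sit around the table at the −y, +y, −x, +x sides. The gap between each stool and the table is 160 mm.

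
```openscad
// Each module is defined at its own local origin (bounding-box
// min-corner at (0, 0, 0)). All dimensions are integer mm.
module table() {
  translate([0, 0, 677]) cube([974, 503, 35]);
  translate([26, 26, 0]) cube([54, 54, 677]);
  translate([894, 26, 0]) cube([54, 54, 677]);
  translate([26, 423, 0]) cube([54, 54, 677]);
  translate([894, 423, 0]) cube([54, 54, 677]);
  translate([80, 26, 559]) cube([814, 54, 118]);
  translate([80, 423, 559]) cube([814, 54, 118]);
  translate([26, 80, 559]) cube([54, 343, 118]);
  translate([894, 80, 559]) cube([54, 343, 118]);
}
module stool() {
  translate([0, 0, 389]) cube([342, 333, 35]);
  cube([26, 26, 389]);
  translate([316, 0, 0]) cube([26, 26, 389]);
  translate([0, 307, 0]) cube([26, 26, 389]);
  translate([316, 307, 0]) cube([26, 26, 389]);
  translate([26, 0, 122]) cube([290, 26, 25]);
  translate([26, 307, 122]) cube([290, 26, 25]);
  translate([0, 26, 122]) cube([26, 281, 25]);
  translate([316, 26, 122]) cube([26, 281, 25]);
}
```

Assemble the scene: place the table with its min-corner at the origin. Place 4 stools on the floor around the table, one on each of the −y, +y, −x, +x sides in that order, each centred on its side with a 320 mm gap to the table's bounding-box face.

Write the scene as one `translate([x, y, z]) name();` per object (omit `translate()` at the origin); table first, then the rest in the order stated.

table();
translate([316, -653, 0]) stool();
translate([316, 823, 0]) stool();
translate([-662, 85, 0]) stool();
translate([1294, 85, 0]) stool();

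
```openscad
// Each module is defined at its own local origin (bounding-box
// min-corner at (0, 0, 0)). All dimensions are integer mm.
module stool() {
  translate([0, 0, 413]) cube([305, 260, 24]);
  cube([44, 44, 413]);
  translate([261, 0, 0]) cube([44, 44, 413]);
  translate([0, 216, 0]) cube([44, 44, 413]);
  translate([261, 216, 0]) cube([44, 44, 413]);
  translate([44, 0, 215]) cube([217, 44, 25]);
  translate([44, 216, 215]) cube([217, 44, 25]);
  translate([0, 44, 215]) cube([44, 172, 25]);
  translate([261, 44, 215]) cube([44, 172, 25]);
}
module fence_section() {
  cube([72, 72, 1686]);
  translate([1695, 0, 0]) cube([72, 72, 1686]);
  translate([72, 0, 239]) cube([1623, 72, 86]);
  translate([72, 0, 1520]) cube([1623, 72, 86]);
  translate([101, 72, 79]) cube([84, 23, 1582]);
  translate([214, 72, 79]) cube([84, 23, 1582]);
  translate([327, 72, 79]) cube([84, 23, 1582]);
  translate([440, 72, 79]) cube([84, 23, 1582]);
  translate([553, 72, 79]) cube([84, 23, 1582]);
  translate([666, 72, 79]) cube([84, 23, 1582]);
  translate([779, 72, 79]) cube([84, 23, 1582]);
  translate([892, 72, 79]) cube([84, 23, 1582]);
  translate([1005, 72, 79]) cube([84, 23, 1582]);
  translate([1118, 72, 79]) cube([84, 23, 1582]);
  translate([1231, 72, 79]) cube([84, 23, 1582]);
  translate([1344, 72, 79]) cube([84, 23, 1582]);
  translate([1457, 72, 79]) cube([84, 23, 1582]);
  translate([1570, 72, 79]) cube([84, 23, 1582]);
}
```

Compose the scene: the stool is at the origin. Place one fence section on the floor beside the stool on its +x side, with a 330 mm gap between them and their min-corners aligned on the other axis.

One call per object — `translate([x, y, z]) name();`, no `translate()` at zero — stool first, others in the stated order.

stool();
translate([635, 0, 0]) fence_section();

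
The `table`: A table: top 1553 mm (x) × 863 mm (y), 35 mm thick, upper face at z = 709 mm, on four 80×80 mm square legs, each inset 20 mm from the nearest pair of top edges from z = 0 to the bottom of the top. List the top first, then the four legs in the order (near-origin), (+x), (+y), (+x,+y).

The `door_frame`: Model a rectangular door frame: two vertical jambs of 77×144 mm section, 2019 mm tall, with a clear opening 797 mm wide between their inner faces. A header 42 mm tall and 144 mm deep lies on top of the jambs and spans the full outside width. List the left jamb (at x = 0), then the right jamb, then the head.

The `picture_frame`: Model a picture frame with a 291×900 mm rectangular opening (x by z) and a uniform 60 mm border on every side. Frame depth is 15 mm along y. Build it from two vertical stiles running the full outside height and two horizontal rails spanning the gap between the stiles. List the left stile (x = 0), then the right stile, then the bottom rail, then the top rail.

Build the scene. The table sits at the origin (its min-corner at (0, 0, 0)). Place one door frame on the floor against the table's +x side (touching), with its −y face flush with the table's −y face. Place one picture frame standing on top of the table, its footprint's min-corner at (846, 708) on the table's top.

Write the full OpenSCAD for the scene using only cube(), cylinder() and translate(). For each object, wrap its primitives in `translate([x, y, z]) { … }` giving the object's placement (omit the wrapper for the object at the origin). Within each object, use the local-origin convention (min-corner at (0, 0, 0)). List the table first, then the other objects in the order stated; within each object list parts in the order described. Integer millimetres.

translate([0, 0, 674]) cube([1553, 863, 35]);
translate([20, 20, 0]) cube([80, 80, 674]);
translate([1453, 20, 0]) cube([80, 80, 674]);
translate([20, 763, 0]) cube([80, 80, 674]);
translate([1453, 763, 0]) cube([80, 80, 674]);
translate([1553, 0, 0]) {
  cube([77, 144, 2019]);
  translate([874, 0, 0]) cube([77, 144, 2019]);
  translate([0, 0, 2019]) cube([951, 144, 42]);
}
translate([846, 708, 709]) {
  cube([60, 15, 1020]);
  translate([351, 0, 0]) cube([60, 15, 1020]);
  translate([60, 0, 0]) cube([291, 15, 60]);
  translate([60, 0, 960]) cube([291, 15, 60]);
}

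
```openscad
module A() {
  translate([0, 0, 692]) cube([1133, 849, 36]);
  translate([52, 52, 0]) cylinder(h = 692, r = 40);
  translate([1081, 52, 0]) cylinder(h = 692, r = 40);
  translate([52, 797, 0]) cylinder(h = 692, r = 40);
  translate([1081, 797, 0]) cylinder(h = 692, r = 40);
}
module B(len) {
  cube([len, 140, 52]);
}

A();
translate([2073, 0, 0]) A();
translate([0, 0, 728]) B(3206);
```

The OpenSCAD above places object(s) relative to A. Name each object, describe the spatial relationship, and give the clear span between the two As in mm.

Second table starts at x = 2073; first ends at x = 1133; clear span = 2073 − 1133 = 940 mm.

A is a table. B is a beam. A beam spans the tops of two tables. The clear span between the two tables is 940 mm.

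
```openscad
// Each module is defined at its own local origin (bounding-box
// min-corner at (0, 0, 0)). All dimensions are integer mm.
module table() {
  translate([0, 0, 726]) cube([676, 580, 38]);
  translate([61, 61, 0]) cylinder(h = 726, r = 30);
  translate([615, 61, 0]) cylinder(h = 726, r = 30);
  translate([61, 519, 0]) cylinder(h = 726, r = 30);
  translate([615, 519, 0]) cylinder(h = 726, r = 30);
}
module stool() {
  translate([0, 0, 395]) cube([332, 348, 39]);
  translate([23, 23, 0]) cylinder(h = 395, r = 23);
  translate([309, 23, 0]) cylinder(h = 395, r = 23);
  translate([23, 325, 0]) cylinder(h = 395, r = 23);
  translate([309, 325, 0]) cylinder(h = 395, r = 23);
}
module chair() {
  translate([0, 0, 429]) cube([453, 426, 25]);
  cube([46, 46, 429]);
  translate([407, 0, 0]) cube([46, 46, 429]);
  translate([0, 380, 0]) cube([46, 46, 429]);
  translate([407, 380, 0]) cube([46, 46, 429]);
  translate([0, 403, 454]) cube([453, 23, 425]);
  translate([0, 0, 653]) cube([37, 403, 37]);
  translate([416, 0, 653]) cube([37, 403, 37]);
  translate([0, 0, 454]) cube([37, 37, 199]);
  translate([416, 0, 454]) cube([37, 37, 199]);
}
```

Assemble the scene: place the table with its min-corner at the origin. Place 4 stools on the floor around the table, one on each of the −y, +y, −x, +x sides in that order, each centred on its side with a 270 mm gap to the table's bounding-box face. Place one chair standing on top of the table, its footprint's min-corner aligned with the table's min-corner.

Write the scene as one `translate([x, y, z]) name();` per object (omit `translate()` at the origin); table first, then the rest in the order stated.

table();
translate([172, -618, 0]) stool();
translate([172, 850, 0]) stool();
translate([-602, 116, 0]) stool();
translate([946, 116, 0]) stool();
translate([0, 0, 764]) chair();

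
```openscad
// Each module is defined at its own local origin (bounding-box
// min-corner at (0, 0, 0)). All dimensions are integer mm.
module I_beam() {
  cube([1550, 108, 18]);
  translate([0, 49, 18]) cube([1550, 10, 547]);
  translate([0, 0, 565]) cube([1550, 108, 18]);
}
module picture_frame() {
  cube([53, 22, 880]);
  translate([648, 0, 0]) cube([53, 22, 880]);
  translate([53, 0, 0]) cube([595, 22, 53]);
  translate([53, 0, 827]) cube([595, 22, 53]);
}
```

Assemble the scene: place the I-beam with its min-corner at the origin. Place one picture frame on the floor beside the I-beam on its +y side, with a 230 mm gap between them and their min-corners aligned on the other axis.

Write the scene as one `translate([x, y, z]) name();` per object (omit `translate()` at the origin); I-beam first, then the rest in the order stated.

I_beam();
translate([0, 338, 0]) picture_frame();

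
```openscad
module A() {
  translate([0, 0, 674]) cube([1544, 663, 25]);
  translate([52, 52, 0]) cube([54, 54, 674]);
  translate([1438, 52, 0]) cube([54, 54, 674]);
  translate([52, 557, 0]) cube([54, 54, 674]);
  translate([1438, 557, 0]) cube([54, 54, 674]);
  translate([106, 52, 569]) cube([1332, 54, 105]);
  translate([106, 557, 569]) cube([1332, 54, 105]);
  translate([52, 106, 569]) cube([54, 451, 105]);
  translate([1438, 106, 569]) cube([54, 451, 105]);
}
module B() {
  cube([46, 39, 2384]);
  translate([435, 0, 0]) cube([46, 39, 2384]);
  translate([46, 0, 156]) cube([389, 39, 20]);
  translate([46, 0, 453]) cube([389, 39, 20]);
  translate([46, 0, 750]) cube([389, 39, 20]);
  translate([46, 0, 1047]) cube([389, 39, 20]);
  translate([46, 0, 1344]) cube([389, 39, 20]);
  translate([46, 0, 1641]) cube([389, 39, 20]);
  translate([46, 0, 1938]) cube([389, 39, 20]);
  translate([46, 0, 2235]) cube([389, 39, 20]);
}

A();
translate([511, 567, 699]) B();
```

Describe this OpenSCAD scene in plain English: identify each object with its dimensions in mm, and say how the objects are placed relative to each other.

A is a table: top 1544 mm (x) × 663 mm (y), 25 mm thick, upper face at z = 699 mm, on four 54×54 mm square legs, each inset 52 mm from the nearest pair of top edges, running from z = 0 to the bottom of the top. Four apron rails, 54 mm thick and 105 mm tall, run between adjacent legs with their top edges flush with the underside of the top and their outer faces flush with the legs' outer faces.

B is a wooden ladder with two side rails of 46×39 mm section and 2384 mm height, set 481 mm apart overall. Between them run 8 rectangular rungs (39 mm deep, 20 mm thick), front faces flush with the rails' −y face. The bottom of the first rung is 156 mm above the floor and each subsequent rung is 297 mm higher than the one below.

The ladder is on top of the table.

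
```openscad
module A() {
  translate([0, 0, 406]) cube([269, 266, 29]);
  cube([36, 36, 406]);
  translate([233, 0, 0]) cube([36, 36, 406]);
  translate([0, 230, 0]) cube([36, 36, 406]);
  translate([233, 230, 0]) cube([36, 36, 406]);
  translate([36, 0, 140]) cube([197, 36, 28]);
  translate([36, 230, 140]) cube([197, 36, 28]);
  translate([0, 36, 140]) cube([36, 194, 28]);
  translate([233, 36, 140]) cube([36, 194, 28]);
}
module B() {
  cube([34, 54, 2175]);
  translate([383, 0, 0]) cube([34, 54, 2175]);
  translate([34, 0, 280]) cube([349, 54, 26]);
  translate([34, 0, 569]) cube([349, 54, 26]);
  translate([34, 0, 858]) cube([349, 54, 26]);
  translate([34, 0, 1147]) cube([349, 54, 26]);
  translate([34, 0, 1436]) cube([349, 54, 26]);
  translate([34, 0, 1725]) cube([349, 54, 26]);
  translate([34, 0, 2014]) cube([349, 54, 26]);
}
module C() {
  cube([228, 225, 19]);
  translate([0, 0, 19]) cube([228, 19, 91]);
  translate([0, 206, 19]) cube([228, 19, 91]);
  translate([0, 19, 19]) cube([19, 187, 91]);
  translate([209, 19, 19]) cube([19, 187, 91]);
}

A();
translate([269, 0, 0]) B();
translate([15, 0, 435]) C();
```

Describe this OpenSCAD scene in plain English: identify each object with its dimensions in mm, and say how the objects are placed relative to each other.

A is a simple wooden stool: a rectangular seat 269 mm (x) by 266 mm (y), 29 mm thick, top face at z = 435 mm, on four square legs, each 36×36 mm in cross-section. The legs rest on z = 0, each flush with a corner of the seat. Four stretchers, 36 mm wide and 28 mm tall, connect adjacent legs with their undersides at z = 140 mm, each running between the inner faces of the legs it joins and aligned with the legs' outer faces on the other axis.

B is a wooden ladder with two side rails of 34×54 mm section and 2175 mm height, set 417 mm apart overall. Between them run 7 rectangular rungs (54 mm deep, 26 mm thick), front faces flush with the rails' −y face. The bottom of the first rung is 280 mm above the floor and each subsequent rung is 289 mm higher than the one below.

C is an open-topped rectangular box: outside dimensions 228×225×110 mm, with a uniform wall and base thickness of 19 mm. The base is a full 228×225 slab on the floor; four walls sit on top of the base. The front and back walls (the −y and +y sides) span the full width; the two side walls fit between them.

The ladder is against the stool's +x side, with their −y faces flush. The open box is on top of the stool.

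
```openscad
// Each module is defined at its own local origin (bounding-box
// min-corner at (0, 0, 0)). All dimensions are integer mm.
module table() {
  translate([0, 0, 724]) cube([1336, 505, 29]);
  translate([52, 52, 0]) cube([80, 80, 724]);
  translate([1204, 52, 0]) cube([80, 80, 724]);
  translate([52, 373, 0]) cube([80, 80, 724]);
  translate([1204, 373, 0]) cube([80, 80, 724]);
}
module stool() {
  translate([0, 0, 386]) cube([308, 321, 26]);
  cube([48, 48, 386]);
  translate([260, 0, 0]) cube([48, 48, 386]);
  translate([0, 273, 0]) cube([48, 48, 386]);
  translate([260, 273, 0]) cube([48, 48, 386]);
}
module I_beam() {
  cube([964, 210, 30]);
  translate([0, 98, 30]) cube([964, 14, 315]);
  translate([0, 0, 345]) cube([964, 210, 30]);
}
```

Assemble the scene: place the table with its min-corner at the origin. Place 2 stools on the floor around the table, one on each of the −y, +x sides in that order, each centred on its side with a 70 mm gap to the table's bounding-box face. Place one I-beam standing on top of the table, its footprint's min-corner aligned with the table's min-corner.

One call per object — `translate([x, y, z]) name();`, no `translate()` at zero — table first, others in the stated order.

table();
translate([514, -391, 0]) stool();
translate([1406, 92, 0]) stool();
translate([0, 0, 753]) I_beam();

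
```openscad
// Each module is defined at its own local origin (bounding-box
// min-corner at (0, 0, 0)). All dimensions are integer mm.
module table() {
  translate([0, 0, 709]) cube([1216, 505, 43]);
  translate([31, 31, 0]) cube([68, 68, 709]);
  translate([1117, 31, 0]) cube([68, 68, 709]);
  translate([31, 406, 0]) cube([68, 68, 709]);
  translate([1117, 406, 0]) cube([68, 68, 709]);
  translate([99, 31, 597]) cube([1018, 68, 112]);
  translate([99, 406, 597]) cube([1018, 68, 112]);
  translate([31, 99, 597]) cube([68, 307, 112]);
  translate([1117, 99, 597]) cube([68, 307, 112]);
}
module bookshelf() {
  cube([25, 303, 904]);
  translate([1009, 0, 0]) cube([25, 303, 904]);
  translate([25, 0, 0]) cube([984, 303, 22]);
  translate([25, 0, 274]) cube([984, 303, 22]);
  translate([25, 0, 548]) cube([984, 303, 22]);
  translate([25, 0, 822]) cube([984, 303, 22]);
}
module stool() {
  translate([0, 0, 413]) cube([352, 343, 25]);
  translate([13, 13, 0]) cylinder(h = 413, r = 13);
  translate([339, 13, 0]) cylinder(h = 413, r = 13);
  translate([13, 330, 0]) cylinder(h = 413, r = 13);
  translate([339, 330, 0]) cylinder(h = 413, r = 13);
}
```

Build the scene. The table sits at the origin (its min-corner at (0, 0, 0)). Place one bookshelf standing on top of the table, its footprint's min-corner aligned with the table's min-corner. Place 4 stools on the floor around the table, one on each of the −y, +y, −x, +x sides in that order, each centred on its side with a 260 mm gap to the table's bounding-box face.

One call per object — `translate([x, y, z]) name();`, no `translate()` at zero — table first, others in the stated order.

table();
translate([0, 0, 752]) bookshelf();
translate([432, -603, 0]) stool();
translate([432, 765, 0]) stool();
translate([-612, 81, 0]) stool();
translate([1476, 81, 0]) stool();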